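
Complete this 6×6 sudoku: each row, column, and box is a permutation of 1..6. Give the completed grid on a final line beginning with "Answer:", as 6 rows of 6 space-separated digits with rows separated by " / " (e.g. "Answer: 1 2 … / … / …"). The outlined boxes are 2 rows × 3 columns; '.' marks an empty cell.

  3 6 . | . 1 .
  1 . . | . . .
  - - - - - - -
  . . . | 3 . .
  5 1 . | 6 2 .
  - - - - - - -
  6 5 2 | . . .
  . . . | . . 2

Step 1. [r4c6∈{4}] only 4 remains possible at r4c6, so r4c6=4.
Step 2. [r1c6∈{5}] only 5 remains possible at r1c6. So r1c6=5.
Step 3. [r1c3∈{4}] r1c3 is down to just 4. So r1c3=4.
Step 4. [r6c5∈{3,4,5,6}] across row 6, 6 lands solely at r6c5, so r6c5=6.
Step 5. [r6c1∈{4}] r6c1 has the single candidate 4, so r6c1=4.
Step 6. [r2c2∈{2}] r2c2's peers cover all but 2. So r2c2=2.
Step 7. [r2c4∈{4}] nothing but 4 survives at r2c4. So r2c4=4.
Step 8. [r5c4∈{1}] nothing but 1 survives at r5c4 ⇒ r5c4=1.
Step 9. [r2c5∈{3}] r2c5's peers cover all but 3, so r2c5=3.
Step 10. [r4c3∈{3}] r4c3's peers cover all but 3. So r4c3=3.
Step 11. [r5c5∈{4}] r5c5 has the single candidate 4. So r5c5=4.
Step 12. [r3c1∈{2}] r3c1 has the single candidate 2. So r3c1=2.
Step 13. [r3c3∈{6}] only 6 remains possible at r3c3, so r3c3=6.
Step 14. [r5c6∈{3}] r5c6 has the single candidate 3. So r5c6=3.
Step 15. [r1c4∈{2}] r1c4 has the single candidate 2 ⇒ r1c4=2.
Step 16. [r6c3∈{1}] r6c3's peers cover all but 1, so r6c3=1.
Step 17. [r2c3∈{5}] only 5 remains possible at r2c3. So r2c3=5.
Step 18. [r6c4∈{5}] only 5 remains possible at r6c4 ⇒ r6c4=5.
Step 19. [r3c6∈{1}] r3c6's peers cover all but 1. So r3c6=1.
Step 20. [r6c2∈{3}] only 3 remains possible at r6c2 ⇒ r6c2=3.
Step 21. [r3c2∈{4}] r3c2 has the single candidate 4, so r3c2=4.
Step 22. [r3c5∈{5}] nothing but 5 survives at r3c5, so r3c5=5.
Step 23. [r2c6∈{6}] r2c6's peers cover all but 6. So r2c6=6.

Answer: 3 6 4 2 1 5 / 1 2 5 4 3 6 / 2 4 6 3 5 1 / 5 1 3 6 2 4 / 6 5 2 1 4 3 / 4 3 1 5 6 2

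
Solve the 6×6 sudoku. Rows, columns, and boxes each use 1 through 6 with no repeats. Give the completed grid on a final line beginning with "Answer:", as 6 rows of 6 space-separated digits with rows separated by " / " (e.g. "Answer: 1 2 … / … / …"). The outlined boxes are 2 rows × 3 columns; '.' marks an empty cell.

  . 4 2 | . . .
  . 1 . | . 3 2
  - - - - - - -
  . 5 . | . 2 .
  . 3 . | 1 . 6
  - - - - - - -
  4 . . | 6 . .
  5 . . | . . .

Step 1. [r2c1∈{6}] only 6 remains possible at r2c1 ⇒ r2c1=6.
Step 2. [r2c4∈{4,5}] in row 2, 4 fits only at r2c4 ⇒ r2c4=4.
Step 3. [r4c5∈{4,5}] 5 has one home in row 4: r4c5. So r4c5=5.
Step 4. [r5c5∈{1}] nothing but 1 survives at r5c5 ⇒ r5c5=1.
Step 5. [r3c6∈{3,4}] in box 4, 4 fits only at r3c6, so r3c6=4.
Step 6. [r6c3∈{1,3,6}] in row 6, 1 fits only at r6c3. So r6c3=1.
Step 7. [r6c6∈{3}] only 3 remains possible at r6c6 ⇒ r6c6=3.
Step 8. [r1c6∈{1,5}] r1c6 is the only open cell in row 1 admitting 1, so r1c6=1.
Step 9. [r6c2∈{2,6}] row 6 places 6 nowhere but r6c2, so r6c2=6.
Step 10. [r4c3∈{4}] r4c3 is down to just 4 ⇒ r4c3=4.
Step 11. [r3c4∈{3}] only 3 remains possible at r3c4 ⇒ r3c4=3.
Step 12. [r6c4∈{2}] r6c4 has the single candidate 2. So r6c4=2.
Step 13. [r3c3∈{6}] nothing but 6 survives at r3c3, so r3c3=6.
Step 14. [r5c2∈{2}] r5c2 is down to just 2. So r5c2=2.
Step 15. [r2c3∈{5}] only 5 remains possible at r2c3 ⇒ r2c3=5.
Step 16. [r1c1∈{3}] r1c1 has the single candidate 3, so r1c1=3.
Step 17. [r4c1∈{2}] r4c1 is down to just 2 ⇒ r4c1=2.
Step 18. [r5c3∈{3}] r5c3 is down to just 3 ⇒ r5c3=3.
Step 19. [r1c4∈{5}] only 5 remains possible at r1c4 ⇒ r1c4=5.
Step 20. [r3c1∈{1}] nothing but 1 survives at r3c1. So r3c1=1.
Step 21. [r5c6∈{5}] nothing but 5 survives at r5c6. So r5c6=5.
Step 22. [r1c5∈{6}] r1c5 is down to just 6. So r1c5=6.
Step 23. [r6c5∈{4}] r6c5 is down to just 4. So r6c5=4.

Answer: 3 4 2 5 6 1 / 6 1 5 4 3 2 / 1 5 6 3 2 4 / 2 3 4 1 5 6 / 4 2 3 6 1 5 / 5 6 1 2 4 3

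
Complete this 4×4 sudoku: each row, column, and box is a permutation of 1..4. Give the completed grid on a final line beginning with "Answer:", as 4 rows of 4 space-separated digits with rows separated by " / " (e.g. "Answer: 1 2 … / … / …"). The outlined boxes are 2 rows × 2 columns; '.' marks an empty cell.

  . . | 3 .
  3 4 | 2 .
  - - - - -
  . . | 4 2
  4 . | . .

Step 1. [r4c2∈{1,2,3}] in row 4, 2 fits only at r4c2 ⇒ r4c2=2.
Step 2. [r1c2∈{1}] r1c2 has the single candidate 1 ⇒ r1c2=1.
Step 3. [r4c4∈{1,3}] r4c4 is the only open cell in row 4 admitting 3. So r4c4=3.
Step 4. [r2c4∈{1}] r2c4 has the single candidate 1 ⇒ r2c4=1.
Step 5. [r1c1∈{2}] only 2 remains possible at r1c1. So r1c1=2.
Step 6. [r4c3∈{1}] nothing but 1 survives at r4c3 ⇒ r4c3=1.
Step 7. [r3c1∈{1}] r3c1's peers cover all but 1 ⇒ r3c1=1.
Step 8. [r1c4∈{4}] r1c4's peers cover all but 4. So r1c4=4.
Step 9. [r3c2∈{3}] nothing but 3 survives at r3c2 ⇒ r3c2=3.

Answer: 2 1 3 4 / 3 4 2 1 / 1 3 4 2 / 4 2 1 3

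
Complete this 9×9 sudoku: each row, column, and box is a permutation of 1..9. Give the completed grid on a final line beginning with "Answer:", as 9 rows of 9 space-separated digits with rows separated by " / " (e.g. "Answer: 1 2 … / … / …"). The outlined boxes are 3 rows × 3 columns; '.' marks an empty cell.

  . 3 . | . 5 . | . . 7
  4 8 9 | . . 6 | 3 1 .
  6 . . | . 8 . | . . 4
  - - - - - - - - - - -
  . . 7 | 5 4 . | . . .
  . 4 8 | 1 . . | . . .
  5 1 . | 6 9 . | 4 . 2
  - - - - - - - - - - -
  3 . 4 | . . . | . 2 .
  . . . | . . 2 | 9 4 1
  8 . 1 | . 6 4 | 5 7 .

Step 1. [r4c2∈{2,6,9}] in box 4, 6 fits only at r4c2 ⇒ r4c2=6.
Step 2. [r6c6∈{3,7,8}] r6c6 is the only open cell in row 6 admitting 7. So r6c6=7.
Step 3. [r4c6∈{3,8}] 8 has one home in box 5: r4c6 ⇒ r4c6=8.
Step 4. [r1c3∈{2}] nothing but 2 survives at r1c3 ⇒ r1c3=2.
Step 5. [r8c1∈{7}] r8c1 is down to just 7. So r8c1=7.
Step 6. [r3c6∈{1,3,9}] across row 3, 1 lands solely at r3c6. So r3c6=1.
Step 7. [r3c4∈{2,3,7,9}] across row 3, 3 lands solely at r3c4 ⇒ r3c4=3.
Step 8. [r9c4∈{9}] only 9 remains possible at r9c4, so r9c4=9.
Step 9. [r3c8∈{5,9}] 9 has one home in row 3: r3c8. So r3c8=9.
Step 10. [r4c8∈{3}] r4c8 is down to just 3 ⇒ r4c8=3.
Step 11. [r7c9∈{6,8}] r7c9 is the only open cell in col 9 admitting 8. So r7c9=8.
Step 12. [r5c9∈{5,6,9}] across col 9, 6 lands solely at r5c9 ⇒ r5c9=6.
Step 13. [r5c5∈{2,3}] 2 has one home in box 5: r5c5, so r5c5=2.
Step 14. [r8c2∈{5}] r8c2 is down to just 5 ⇒ r8c2=5.
Step 15. [r2c5∈{7}] nothing but 7 survives at r2c5 ⇒ r2c5=7.
Step 16. [r1c7∈{6,8}] 8 has one home in col 7: r1c7 ⇒ r1c7=8.
Step 17. [r5c1∈{9}] r5c1 is down to just 9. So r5c1=9.
Step 18. [r4c1∈{2}] r4c1 has the single candidate 2. So r4c1=2.
Step 19. [r8c4∈{8}] r8c4 is down to just 8, so r8c4=8.
Step 20. [r2c9∈{5}] r2c9's peers cover all but 5 ⇒ r2c9=5.
Step 21. [r9c2∈{2}] only 2 remains possible at r9c2, so r9c2=2.
Step 22. [r7c4∈{7}] only 7 remains possible at r7c4, so r7c4=7.
Step 23. [r5c8∈{5}] only 5 remains possible at r5c8. So r5c8=5.
Step 24. [r4c9∈{9}] r4c9 has the single candidate 9, so r4c9=9.
Step 25. [r2c4∈{2}] only 2 remains possible at r2c4, so r2c4=2.
Step 26. [r1c1∈{1}] only 1 remains possible at r1c1, so r1c1=1.
Step 27. [r8c5∈{3}] r8c5 is down to just 3, so r8c5=3.
Step 28. [r4c7∈{1}] r4c7's peers cover all but 1, so r4c7=1.
Step 29. [r9c9∈{3}] nothing but 3 survives at r9c9. So r9c9=3.
Step 30. [r1c8∈{6}] r1c8 is down to just 6. So r1c8=6.
Step 31. [r7c5∈{1}] only 1 remains possible at r7c5. So r7c5=1.
Step 32. [r3c2∈{7}] r3c2 is down to just 7, so r3c2=7.
Step 33. [r3c3∈{5}] r3c3 has the single candidate 5 ⇒ r3c3=5.
Step 34. [r6c3∈{3}] nothing but 3 survives at r6c3. So r6c3=3.
Step 35. [r7c2∈{9}] r7c2 is down to just 9 ⇒ r7c2=9.
Step 36. [r5c6∈{3}] only 3 remains possible at r5c6 ⇒ r5c6=3.
Step 37. [r7c6∈{5}] r7c6 has the single candidate 5, so r7c6=5.
Step 38. [r6c8∈{8}] r6c8 has the single candidate 8, so r6c8=8.
Step 39. [r3c7∈{2}] r3c7 is down to just 2, so r3c7=2.
Step 40. [r7c7∈{6}] only 6 remains possible at r7c7 ⇒ r7c7=6.
Step 41. [r5c7∈{7}] only 7 remains possible at r5c7, so r5c7=7.
Step 42. [r1c6∈{9}] only 9 remains possible at r1c6, so r1c6=9.
Step 43. [r8c3∈{6}] r8c3 has the single candidate 6. So r8c3=6.
Step 44. [r1c4∈{4}] nothing but 4 survives at r1c4 ⇒ r1c4=4.

Answer: 1 3 2 4 5 9 8 6 7 / 4 8 9 2 7 6 3 1 5 / 6 7 5 3 8 1 2 9 4 / 2 6 7 5 4 8 1 3 9 / 9 4 8 1 2 3 7 5 6 / 5 1 3 6 9 7 4 8 2 / 3 9 4 7 1 5 6 2 8 / 7 5 6 8 3 2 9 4 1 / 8 2 1 9 6 4 5 7 3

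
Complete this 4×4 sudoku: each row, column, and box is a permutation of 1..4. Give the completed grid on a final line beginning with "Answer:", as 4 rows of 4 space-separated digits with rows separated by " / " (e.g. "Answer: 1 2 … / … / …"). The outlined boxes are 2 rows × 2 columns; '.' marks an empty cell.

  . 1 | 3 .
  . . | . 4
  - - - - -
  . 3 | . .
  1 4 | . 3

Step 1. [r3c1∈{2}] r3c1 has the single candidate 2 ⇒ r3c1=2.
Step 2. [r2c3∈{1,2}] row 2 places 1 nowhere but r2c3. So r2c3=1.
Step 3. [r4c3∈{2}] only 2 remains possible at r4c3 ⇒ r4c3=2.
Step 4. [r1c4∈{2}] nothing but 2 survives at r1c4, so r1c4=2.
Step 5. [r3c4∈{1}] r3c4's peers cover all but 1 ⇒ r3c4=1.
Step 6. [r2c2∈{2}] r2c2 has the single candidate 2, so r2c2=2.
Step 7. [r3c3∈{4}] r3c3 is down to just 4. So r3c3=4.
Step 8. [r2c1∈{3}] only 3 remains possible at r2c1, so r2c1=3.
Step 9. [r1c1∈{4}] r1c1 has the single candidate 4, so r1c1=4.

Answer: 4 1 3 2 / 3 2 1 4 / 2 3 4 1 / 1 4 2 3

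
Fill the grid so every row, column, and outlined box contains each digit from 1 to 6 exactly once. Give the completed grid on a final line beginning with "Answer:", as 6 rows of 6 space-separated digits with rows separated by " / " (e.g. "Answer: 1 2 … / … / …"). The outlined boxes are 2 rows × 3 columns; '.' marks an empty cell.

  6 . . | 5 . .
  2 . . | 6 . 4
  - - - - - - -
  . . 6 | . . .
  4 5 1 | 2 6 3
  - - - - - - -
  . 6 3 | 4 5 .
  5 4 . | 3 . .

Step 1. [r5c6∈{1,2}] across row 5, 2 lands solely at r5c6 ⇒ r5c6=2.
Step 2. [r1c6∈{1}] only 1 remains possible at r1c6. So r1c6=1.
Step 3. [r1c2∈{3}] r1c2's peers cover all but 3. So r1c2=3.
Step 4. [r6c5∈{1}] r6c5's peers cover all but 1, so r6c5=1.
Step 5. [r6c6∈{6}] r6c6 has the single candidate 6. So r6c6=6.
Step 6. [r1c3∈{4}] r1c3 is down to just 4 ⇒ r1c3=4.
Step 7. [r2c2∈{1}] r2c2 has the single candidate 1. So r2c2=1.
Step 8. [r5c1∈{1}] r5c1 has the single candidate 1, so r5c1=1.
Step 9. [r6c3∈{2}] r6c3 has the single candidate 2 ⇒ r6c3=2.
Step 10. [r2c5∈{3}] r2c5 is down to just 3. So r2c5=3.
Step 11. [r3c1∈{3}] nothing but 3 survives at r3c1. So r3c1=3.
Step 12. [r3c6∈{5}] only 5 remains possible at r3c6, so r3c6=5.
Step 13. [r2c3∈{5}] nothing but 5 survives at r2c3 ⇒ r2c3=5.
Step 14. [r3c5∈{4}] r3c5 has the single candidate 4 ⇒ r3c5=4.
Step 15. [r3c2∈{2}] r3c2 is down to just 2, so r3c2=2.
Step 16. [r3c4∈{1}] r3c4's peers cover all but 1. So r3c4=1.
Step 17. [r1c5∈{2}] r1c5 has the single candidate 2, so r1c5=2.

Answer: 6 3 4 5 2 1 / 2 1 5 6 3 4 / 3 2 6 1 4 5 / 4 5 1 2 6 3 / 1 6 3 4 5 2 / 5 4 2 3 1 6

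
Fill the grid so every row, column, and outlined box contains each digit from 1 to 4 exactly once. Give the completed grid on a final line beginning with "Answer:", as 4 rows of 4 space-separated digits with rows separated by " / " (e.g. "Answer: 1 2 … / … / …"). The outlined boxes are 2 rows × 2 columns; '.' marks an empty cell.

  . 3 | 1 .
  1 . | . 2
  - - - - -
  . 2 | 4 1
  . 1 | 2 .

Step 1. [r4c1∈{3,4}] 4 has one home in row 4: r4c1 ⇒ r4c1=4.
Step 2. [r4c4∈{3}] r4c4 is down to just 3 ⇒ r4c4=3.
Step 3. [r2c3∈{3}] r2c3's peers cover all but 3 ⇒ r2c3=3.
Step 4. [r1c4∈{4}] r1c4 is down to just 4, so r1c4=4.
Step 5. [r3c1∈{3}] nothing but 3 survives at r3c1, so r3c1=3.
Step 6. [r2c2∈{4}] r2c2's peers cover all but 4 ⇒ r2c2=4.
Step 7. [r1c1∈{2}] only 2 remains possible at r1c1, so r1c1=2.

Answer: 2 3 1 4 / 1 4 3 2 / 3 2 4 1 / 4 1 2 3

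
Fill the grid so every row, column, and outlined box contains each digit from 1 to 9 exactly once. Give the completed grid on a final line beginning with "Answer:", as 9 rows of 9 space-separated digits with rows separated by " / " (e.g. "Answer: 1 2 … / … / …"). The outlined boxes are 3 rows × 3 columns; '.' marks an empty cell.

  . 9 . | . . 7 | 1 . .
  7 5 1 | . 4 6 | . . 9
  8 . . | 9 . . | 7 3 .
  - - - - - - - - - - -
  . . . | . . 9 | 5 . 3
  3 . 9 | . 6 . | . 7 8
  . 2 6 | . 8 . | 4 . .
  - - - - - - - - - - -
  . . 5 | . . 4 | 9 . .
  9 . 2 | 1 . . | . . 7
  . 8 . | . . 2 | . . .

Step 1. [r2c4∈{2,3,8}] in row 2, 3 fits only at r2c4. So r2c4=3.
Step 2. [r3c3∈{4}] r3c3 is down to just 4. So r3c3=4.
Step 3. [r4c8∈{1,2,6}] row 4 places 6 nowhere but r4c8. So r4c8=6.
Step 4. [r6c4∈{5,7}] across row 6, 7 lands solely at r6c4 ⇒ r6c4=7.
Step 5. [r6c9∈{1}] nothing but 1 survives at r6c9 ⇒ r6c9=1.
Step 6. [r8c6∈{3,5,8}] 8 has one home in col 6: r8c6, so r8c6=8.
Step 7. [r1c1∈{2,6}] r1c1 is the only open cell in col 1 admitting 2. So r1c1=2.
Step 8. [r1c5∈{5}] r1c5 is down to just 5, so r1c5=5.
Step 9. [r9c4∈{5,6}] across box 8, 5 lands solely at r9c4, so r9c4=5.
Step 10. [r7c8∈{1,2,8}] across row 7, 8 lands solely at r7c8, so r7c8=8.
Step 11. [r8c5∈{3}] nothing but 3 survives at r8c5. So r8c5=3.
Step 12. [r7c2∈{1,3,6,7}] in row 7, 3 fits only at r7c2, so r7c2=3.
Step 13. [r8c7∈{6}] r8c7 has the single candidate 6, so r8c7=6.
Step 14. [r8c2∈{4}] nothing but 4 survives at r8c2. So r8c2=4.
Step 15. [r7c1∈{1,6}] r7c1 is the only open cell in row 7 admitting 1, so r7c1=1.
Step 16. [r3c5∈{1,2}] across box 2, 2 lands solely at r3c5, so r3c5=2.
Step 17. [r5c4∈{2,4}] 4 has one home in row 5: r5c4. So r5c4=4.
Step 18. [r5c2∈{1}] r5c2 has the single candidate 1 ⇒ r5c2=1.
Step 19. [r1c8∈{4}] r1c8's peers cover all but 4 ⇒ r1c8=4.
Step 20. [r9c3∈{7}] r9c3's peers cover all but 7 ⇒ r9c3=7.
Step 21. [r5c7∈{2}] r5c7 has the single candidate 2 ⇒ r5c7=2.
Step 22. [r6c6∈{3,5}] across row 6, 3 lands solely at r6c6, so r6c6=3.
Step 23. [r3c9∈{5,6}] across row 3, 5 lands solely at r3c9. So r3c9=5.
Step 24. [r7c4∈{6}] r7c4's peers cover all but 6. So r7c4=6.
Step 25. [r9c9∈{4}] r9c9 has the single candidate 4 ⇒ r9c9=4.
Step 26. [r2c7∈{8}] only 8 remains possible at r2c7, so r2c7=8.
Step 27. [r5c6∈{5}] nothing but 5 survives at r5c6. So r5c6=5.
Step 28. [r6c1∈{5}] nothing but 5 survives at r6c1 ⇒ r6c1=5.
Step 29. [r4c5∈{1}] r4c5 has the single candidate 1, so r4c5=1.
Step 30. [r8c8∈{5}] r8c8 has the single candidate 5. So r8c8=5.
Step 31. [r1c9∈{6}] only 6 remains possible at r1c9, so r1c9=6.
Step 32. [r9c7∈{3}] r9c7's peers cover all but 3 ⇒ r9c7=3.
Step 33. [r4c4∈{2}] r4c4 is down to just 2. So r4c4=2.
Step 34. [r2c8∈{2}] r2c8 is down to just 2 ⇒ r2c8=2.
Step 35. [r9c8∈{1}] r9c8 has the single candidate 1, so r9c8=1.
Step 36. [r3c2∈{6}] r3c2's peers cover all but 6 ⇒ r3c2=6.
Step 37. [r7c9∈{2}] r7c9 has the single candidate 2. So r7c9=2.
Step 38. [r7c5∈{7}] only 7 remains possible at r7c5, so r7c5=7.
Step 39. [r6c8∈{9}] only 9 remains possible at r6c8 ⇒ r6c8=9.
Step 40. [r4c2∈{7}] r4c2's peers cover all but 7. So r4c2=7.
Step 41. [r4c1∈{4}] r4c1 has the single candidate 4. So r4c1=4.
Step 42. [r1c3∈{3}] r1c3 is down to just 3, so r1c3=3.
Step 43. [r9c1∈{6}] r9c1 is down to just 6, so r9c1=6.
Step 44. [r4c3∈{8}] r4c3 is down to just 8 ⇒ r4c3=8.
Step 45. [r3c6∈{1}] r3c6 has the single candidate 1 ⇒ r3c6=1.
Step 46. [r9c5∈{9}] r9c5 has the single candidate 9. So r9c5=9.
Step 47. [r1c4∈{8}] r1c4's peers cover all but 8, so r1c4=8.

Answer: 2 9 3 8 5 7 1 4 6 / 7 5 1 3 4 6 8 2 9 / 8 6 4 9 2 1 7 3 5 / 4 7 8 2 1 9 5 6 3 / 3 1 9 4 6 5 2 7 8 / 5 2 6 7 8 3 4 9 1 / 1 3 5 6 7 4 9 8 2 / 9 4 2 1 3 8 6 5 7 / 6 8 7 5 9 2 3 1 4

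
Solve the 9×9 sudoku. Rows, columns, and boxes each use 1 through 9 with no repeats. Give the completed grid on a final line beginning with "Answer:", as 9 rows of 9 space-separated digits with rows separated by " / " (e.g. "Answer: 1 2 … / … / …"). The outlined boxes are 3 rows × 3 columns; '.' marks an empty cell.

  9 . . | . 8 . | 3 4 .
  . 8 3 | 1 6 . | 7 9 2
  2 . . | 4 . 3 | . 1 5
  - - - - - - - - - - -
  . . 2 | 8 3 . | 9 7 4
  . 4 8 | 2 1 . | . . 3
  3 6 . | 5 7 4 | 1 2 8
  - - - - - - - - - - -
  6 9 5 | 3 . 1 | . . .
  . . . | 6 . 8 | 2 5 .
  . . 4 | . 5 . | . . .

Step 1. [r3c2∈{7}] nothing but 7 survives at r3c2. So r3c2=7.
Step 2. [r9c1∈{1,7,8}] 8 has one home in col 1: r9c1. So r9c1=8.
Step 3. [r9c7∈{6}] r9c7 is down to just 6, so r9c7=6.
Step 4. [r9c4∈{7,9}] r9c4 is the only open cell in col 4 admitting 9, so r9c4=9.
Step 5. [r1c6∈{2,5,7}] in row 1, 2 fits only at r1c6, so r1c6=2.
Step 6. [r8c3∈{1,7}] in col 3, 7 fits only at r8c3. So r8c3=7.
Step 7. [r8c1∈{1}] r8c1 has the single candidate 1. So r8c1=1.
Step 8. [r1c2∈{1,5}] in row 1, 5 fits only at r1c2, so r1c2=5.
Step 9. [r7c7∈{4,8}] 4 has one home in col 7: r7c7 ⇒ r7c7=4.
Step 10. [r5c6∈{6,9}] row 5 places 9 nowhere but r5c6 ⇒ r5c6=9.
Step 11. [r1c9∈{6}] r1c9 is down to just 6, so r1c9=6.
Step 12. [r9c6∈{7}] only 7 remains possible at r9c6. So r9c6=7.
Step 13. [r5c7∈{5}] nothing but 5 survives at r5c7, so r5c7=5.
Step 14. [r9c2∈{2,3}] 2 has one home in row 9: r9c2, so r9c2=2.
Step 15. [r1c4∈{7}] only 7 remains possible at r1c4 ⇒ r1c4=7.
Step 16. [r8c2∈{3}] nothing but 3 survives at r8c2, so r8c2=3.
Step 17. [r3c5∈{9}] r3c5 has the single candidate 9, so r3c5=9.
Step 18. [r8c5∈{4}] r8c5's peers cover all but 4 ⇒ r8c5=4.
Step 19. [r7c8∈{8}] only 8 remains possible at r7c8, so r7c8=8.
Step 20. [r5c1∈{7}] only 7 remains possible at r5c1. So r5c1=7.
Step 21. [r6c3∈{9}] r6c3 is down to just 9 ⇒ r6c3=9.
Step 22. [r7c5∈{2}] r7c5 is down to just 2 ⇒ r7c5=2.
Step 23. [r7c9∈{7}] nothing but 7 survives at r7c9 ⇒ r7c9=7.
Step 24. [r1c3∈{1}] r1c3's peers cover all but 1. So r1c3=1.
Step 25. [r4c2∈{1}] nothing but 1 survives at r4c2, so r4c2=1.
Step 26. [r3c3∈{6}] r3c3 has the single candidate 6. So r3c3=6.
Step 27. [r2c6∈{5}] r2c6 is down to just 5 ⇒ r2c6=5.
Step 28. [r5c8∈{6}] nothing but 6 survives at r5c8 ⇒ r5c8=6.
Step 29. [r2c1∈{4}] only 4 remains possible at r2c1 ⇒ r2c1=4.
Step 30. [r3c7∈{8}] nothing but 8 survives at r3c7 ⇒ r3c7=8.
Step 31. [r4c6∈{6}] r4c6 is down to just 6, so r4c6=6.
Step 32. [r4c1∈{5}] r4c1 is down to just 5. So r4c1=5.
Step 33. [r9c9∈{1}] nothing but 1 survives at r9c9 ⇒ r9c9=1.
Step 34. [r8c9∈{9}] r8c9 is down to just 9. So r8c9=9.
Step 35. [r9c8∈{3}] r9c8's peers cover all but 3. So r9c8=3.

Answer: 9 5 1 7 8 2 3 4 6 / 4 8 3 1 6 5 7 9 2 / 2 7 6 4 9 3 8 1 5 / 5 1 2 8 3 6 9 7 4 / 7 4 8 2 1 9 5 6 3 / 3 6 9 5 7 4 1 2 8 / 6 9 5 3 2 1 4 8 7 / 1 3 7 6 4 8 2 5 9 / 8 2 4 9 5 7 6 3 1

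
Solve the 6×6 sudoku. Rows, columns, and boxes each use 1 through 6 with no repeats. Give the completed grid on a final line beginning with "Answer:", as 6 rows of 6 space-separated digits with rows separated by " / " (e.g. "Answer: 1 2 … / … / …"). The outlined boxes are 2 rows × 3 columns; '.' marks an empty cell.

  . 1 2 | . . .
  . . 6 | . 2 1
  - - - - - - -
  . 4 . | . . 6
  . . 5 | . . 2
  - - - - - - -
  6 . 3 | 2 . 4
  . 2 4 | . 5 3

Step 1. [r3c3∈{1}] r3c3's peers cover all but 1 ⇒ r3c3=1.
Step 2. [r4c1∈{3}] nothing but 3 survives at r4c1. So r4c1=3.
Step 3. [r1c5∈{3,4,6}] across col 5, 6 lands solely at r1c5, so r1c5=6.
Step 4. [r1c4∈{3,4,5}] r1c4 is the only open cell in row 1 admitting 3, so r1c4=3.
Step 5. [r2c4∈{4,5}] r2c4 is the only open cell in box 2 admitting 4. So r2c4=4.
Step 6. [r5c5∈{1}] nothing but 1 survives at r5c5, so r5c5=1.
Step 7. [r2c1∈{5}] nothing but 5 survives at r2c1, so r2c1=5.
Step 8. [r4c2∈{6}] r4c2 has the single candidate 6, so r4c2=6.
Step 9. [r3c5∈{3}] r3c5 is down to just 3 ⇒ r3c5=3.
Step 10. [r6c4∈{6}] r6c4 is down to just 6. So r6c4=6.
Step 11. [r1c6∈{5}] r1c6 has the single candidate 5, so r1c6=5.
Step 12. [r6c1∈{1}] only 1 remains possible at r6c1 ⇒ r6c1=1.
Step 13. [r4c5∈{4}] only 4 remains possible at r4c5, so r4c5=4.
Step 14. [r5c2∈{5}] r5c2 is down to just 5, so r5c2=5.
Step 15. [r1c1∈{4}] nothing but 4 survives at r1c1, so r1c1=4.
Step 16. [r2c2∈{3}] r2c2 is down to just 3, so r2c2=3.
Step 17. [r4c4∈{1}] r4c4's peers cover all but 1. So r4c4=1.
Step 18. [r3c4∈{5}] nothing but 5 survives at r3c4 ⇒ r3c4=5.
Step 19. [r3c1∈{2}] only 2 remains possible at r3c1. So r3c1=2.

Answer: 4 1 2 3 6 5 / 5 3 6 4 2 1 / 2 4 1 5 3 6 / 3 6 5 1 4 2 / 6 5 3 2 1 4 / 1 2 4 6 5 3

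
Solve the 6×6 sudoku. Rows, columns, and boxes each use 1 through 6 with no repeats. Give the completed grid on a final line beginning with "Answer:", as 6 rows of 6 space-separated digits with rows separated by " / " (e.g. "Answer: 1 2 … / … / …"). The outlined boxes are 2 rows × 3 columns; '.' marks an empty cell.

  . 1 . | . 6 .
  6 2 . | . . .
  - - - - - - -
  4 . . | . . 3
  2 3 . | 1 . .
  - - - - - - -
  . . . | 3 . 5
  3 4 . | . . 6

Step 1. [r6c3∈{1,2,5}] 5 has one home in row 6: r6c3 ⇒ r6c3=5.
Step 2. [r2c5∈{1,3,4,5}] 3 has one home in col 5: r2c5, so r2c5=3.
Step 3. [r3c4∈{2,5,6}] in col 4, 6 fits only at r3c4, so r3c4=6.
Step 4. [r5c3∈{1,2,6}] col 3 places 2 nowhere but r5c3, so r5c3=2.
Step 5. [r4c6∈{4}] nothing but 4 survives at r4c6. So r4c6=4.
Step 6. [r2c3∈{4}] only 4 remains possible at r2c3. So r2c3=4.
Step 7. [r6c5∈{1,2}] r6c5 is the only open cell in row 6 admitting 1 ⇒ r6c5=1.
Step 8. [r1c4∈{2,4,5}] across row 1, 4 lands solely at r1c4 ⇒ r1c4=4.
Step 9. [r4c5∈{5}] r4c5 has the single candidate 5 ⇒ r4c5=5.
Step 10. [r3c2∈{5}] r3c2's peers cover all but 5 ⇒ r3c2=5.
Step 11. [r3c3∈{1}] r3c3's peers cover all but 1, so r3c3=1.
Step 12. [r1c1∈{5}] nothing but 5 survives at r1c1 ⇒ r1c1=5.
Step 13. [r1c6∈{2}] r1c6 has the single candidate 2. So r1c6=2.
Step 14. [r3c5∈{2}] r3c5 has the single candidate 2 ⇒ r3c5=2.
Step 15. [r5c5∈{4}] r5c5 is down to just 4, so r5c5=4.
Step 16. [r6c4∈{2}] r6c4 is down to just 2. So r6c4=2.
Step 17. [r4c3∈{6}] r4c3 is down to just 6 ⇒ r4c3=6.
Step 18. [r2c6∈{1}] r2c6 has the single candidate 1 ⇒ r2c6=1.
Step 19. [r1c3∈{3}] only 3 remains possible at r1c3 ⇒ r1c3=3.
Step 20. [r2c4∈{5}] nothing but 5 survives at r2c4 ⇒ r2c4=5.
Step 21. [r5c1∈{1}] nothing but 1 survives at r5c1 ⇒ r5c1=1.
Step 22. [r5c2∈{6}] r5c2's peers cover all but 6, so r5c2=6.

Answer: 5 1 3 4 6 2 / 6 2 4 5 3 1 / 4 5 1 6 2 3 / 2 3 6 1 5 4 / 1 6 2 3 4 5 / 3 4 5 2 1 6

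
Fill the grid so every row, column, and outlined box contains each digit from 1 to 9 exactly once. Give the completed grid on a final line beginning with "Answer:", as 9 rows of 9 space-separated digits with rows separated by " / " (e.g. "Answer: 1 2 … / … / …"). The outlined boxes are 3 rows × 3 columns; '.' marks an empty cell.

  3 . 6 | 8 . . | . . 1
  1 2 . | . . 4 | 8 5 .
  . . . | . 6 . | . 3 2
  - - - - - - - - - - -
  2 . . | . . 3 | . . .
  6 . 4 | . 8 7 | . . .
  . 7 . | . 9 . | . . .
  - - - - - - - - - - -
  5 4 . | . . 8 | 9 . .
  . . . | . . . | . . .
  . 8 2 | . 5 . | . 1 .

Step 1. [r8c2∈{1,3,6,9}] 6 has one home in col 2: r8c2. So r8c2=6.
Step 2. [r2c9∈{6,7,9}] in row 2, 6 fits only at r2c9. So r2c9=6.
Step 3. [r5c2∈{1,3,5,9}] in col 2, 3 fits only at r5c2. So r5c2=3.
Step 4. [r4c2∈{1,5,9}] 1 has one home in col 2: r4c2. So r4c2=1.
Step 5. [r4c3∈{5,8,9}] box 4 places 9 nowhere but r4c3. So r4c3=9.
Step 6. [r2c4∈{3,7,9}] 9 has one home in row 2: r2c4 ⇒ r2c4=9.
Step 7. [r6c3∈{5,8}] in box 4, 5 fits only at r6c3, so r6c3=5.
Step 8. [r4c5∈{4}] only 4 remains possible at r4c5, so r4c5=4.
Step 9. [r2c3∈{7}] nothing but 7 survives at r2c3. So r2c3=7.
Step 10. [r1c8∈{4,7,9}] box 3 places 9 nowhere but r1c8. So r1c8=9.
Step 11. [r5c8∈{2}] only 2 remains possible at r5c8 ⇒ r5c8=2.
Step 12. [r8c7∈{2,3,4,5,7}] 2 has one home in col 7: r8c7. So r8c7=2.
Step 13. [r8c9∈{3,4,5,7,8}] in row 8, 5 fits only at r8c9 ⇒ r8c9=5.
Step 14. [r1c7∈{4,7}] row 1 places 4 nowhere but r1c7 ⇒ r1c7=4.
Step 15. [r8c8∈{4,7,8}] in row 8, 8 fits only at r8c8 ⇒ r8c8=8.
Step 16. [r1c5∈{2,7}] across row 1, 7 lands solely at r1c5 ⇒ r1c5=7.
Step 17. [r9c9∈{3,4,7}] 4 has one home in box 9: r9c9, so r9c9=4.
Step 18. [r7c5∈{1,2,3}] 2 has one home in col 5: r7c5, so r7c5=2.
Step 19. [r8c5∈{1,3}] 1 has one home in col 5: r8c5. So r8c5=1.
Step 20. [r6c4∈{1,2,6}] 2 has one home in col 4: r6c4 ⇒ r6c4=2.
Step 21. [r3c1∈{4,8,9}] across row 3, 4 lands solely at r3c1 ⇒ r3c1=4.
Step 22. [r4c9∈{7,8}] in row 4, 8 fits only at r4c9. So r4c9=8.
Step 23. [r7c9∈{3,7}] r7c9 is the only open cell in col 9 admitting 7 ⇒ r7c9=7.
Step 24. [r7c8∈{6}] r7c8 is down to just 6. So r7c8=6.
Step 25. [r7c4∈{3}] r7c4 has the single candidate 3. So r7c4=3.
Step 26. [r1c2∈{5}] r1c2 is down to just 5. So r1c2=5.
Step 27. [r3c6∈{1,5}] 5 has one home in col 6: r3c6. So r3c6=5.
Step 28. [r6c6∈{1,6}] r6c6 is the only open cell in col 6 admitting 1 ⇒ r6c6=1.
Step 29. [r4c4∈{5,6}] across box 5, 6 lands solely at r4c4, so r4c4=6.
Step 30. [r4c7∈{5,7}] in row 4, 5 fits only at r4c7. So r4c7=5.
Step 31. [r8c6∈{9}] nothing but 9 survives at r8c6, so r8c6=9.
Step 32. [r9c4∈{7}] only 7 remains possible at r9c4, so r9c4=7.
Step 33. [r6c7∈{3,6}] in row 6, 6 fits only at r6c7. So r6c7=6.
Step 34. [r6c8∈{4}] r6c8 has the single candidate 4. So r6c8=4.
Step 35. [r5c4∈{5}] r5c4 is down to just 5. So r5c4=5.
Step 36. [r2c5∈{3}] r2c5's peers cover all but 3, so r2c5=3.
Step 37. [r7c3∈{1}] only 1 remains possible at r7c3, so r7c3=1.
Step 38. [r8c3∈{3}] nothing but 3 survives at r8c3. So r8c3=3.
Step 39. [r6c9∈{3}] nothing but 3 survives at r6c9 ⇒ r6c9=3.
Step 40. [r1c6∈{2}] nothing but 2 survives at r1c6, so r1c6=2.
Step 41. [r5c9∈{9}] r5c9's peers cover all but 9, so r5c9=9.
Step 42. [r4c8∈{7}] r4c8 is down to just 7 ⇒ r4c8=7.
Step 43. [r6c1∈{8}] r6c1's peers cover all but 8, so r6c1=8.
Step 44. [r3c2∈{9}] r3c2's peers cover all but 9, so r3c2=9.
Step 45. [r3c7∈{7}] r3c7's peers cover all but 7 ⇒ r3c7=7.
Step 46. [r8c4∈{4}] r8c4 is down to just 4 ⇒ r8c4=4.
Step 47. [r9c6∈{6}] r9c6 has the single candidate 6, so r9c6=6.
Step 48. [r3c3∈{8}] nothing but 8 survives at r3c3, so r3c3=8.
Step 49. [r9c7∈{3}] r9c7 is down to just 3, so r9c7=3.
Step 50. [r8c1∈{7}] nothing but 7 survives at r8c1, so r8c1=7.
Step 51. [r5c7∈{1}] nothing but 1 survives at r5c7, so r5c7=1.
Step 52. [r9c1∈{9}] r9c1 is down to just 9, so r9c1=9.
Step 53. [r3c4∈{1}] nothing but 1 survives at r3c4. So r3c4=1.

Answer: 3 5 6 8 7 2 4 9 1 / 1 2 7 9 3 4 8 5 6 / 4 9 8 1 6 5 7 3 2 / 2 1 9 6 4 3 5 7 8 / 6 3 4 5 8 7 1 2 9 / 8 7 5 2 9 1 6 4 3 / 5 4 1 3 2 8 9 6 7 / 7 6 3 4 1 9 2 8 5 / 9 8 2 7 5 6 3 1 4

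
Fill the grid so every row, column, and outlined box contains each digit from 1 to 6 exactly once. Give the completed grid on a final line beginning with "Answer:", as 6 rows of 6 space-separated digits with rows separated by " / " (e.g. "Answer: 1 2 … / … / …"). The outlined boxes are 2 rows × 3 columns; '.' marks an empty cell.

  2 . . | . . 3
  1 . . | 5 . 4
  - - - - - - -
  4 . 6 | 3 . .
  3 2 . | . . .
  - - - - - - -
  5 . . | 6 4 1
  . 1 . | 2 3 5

Step 1. [r3c5∈{1,2,5}] 1 has one home in row 3: r3c5. So r3c5=1.
Step 2. [r1c5∈{6}] r1c5 is down to just 6. So r1c5=6.
Step 3. [r1c2∈{4,5}] in col 2, 4 fits only at r1c2. So r1c2=4.
Step 4. [r5c2∈{3}] r5c2's peers cover all but 3. So r5c2=3.
Step 5. [r1c3∈{5}] only 5 remains possible at r1c3 ⇒ r1c3=5.
Step 6. [r6c3∈{4}] r6c3's peers cover all but 4 ⇒ r6c3=4.
Step 7. [r4c6∈{6}] r4c6's peers cover all but 6 ⇒ r4c6=6.
Step 8. [r5c3∈{2}] nothing but 2 survives at r5c3, so r5c3=2.
Step 9. [r4c5∈{5}] r4c5 has the single candidate 5 ⇒ r4c5=5.
Step 10. [r3c6∈{2}] r3c6's peers cover all but 2. So r3c6=2.
Step 11. [r6c1∈{6}] only 6 remains possible at r6c1, so r6c1=6.
Step 12. [r4c3∈{1}] r4c3 has the single candidate 1. So r4c3=1.
Step 13. [r2c2∈{6}] only 6 remains possible at r2c2, so r2c2=6.
Step 14. [r3c2∈{5}] nothing but 5 survives at r3c2 ⇒ r3c2=5.
Step 15. [r1c4∈{1}] r1c4's peers cover all but 1. So r1c4=1.
Step 16. [r2c5∈{2}] nothing but 2 survives at r2c5, so r2c5=2.
Step 17. [r2c3∈{3}] r2c3 is down to just 3, so r2c3=3.
Step 18. [r4c4∈{4}] r4c4 is down to just 4. So r4c4=4.

Answer: 2 4 5 1 6 3 / 1 6 3 5 2 4 / 4 5 6 3 1 2 / 3 2 1 4 5 6 / 5 3 2 6 4 1 / 6 1 4 2 3 5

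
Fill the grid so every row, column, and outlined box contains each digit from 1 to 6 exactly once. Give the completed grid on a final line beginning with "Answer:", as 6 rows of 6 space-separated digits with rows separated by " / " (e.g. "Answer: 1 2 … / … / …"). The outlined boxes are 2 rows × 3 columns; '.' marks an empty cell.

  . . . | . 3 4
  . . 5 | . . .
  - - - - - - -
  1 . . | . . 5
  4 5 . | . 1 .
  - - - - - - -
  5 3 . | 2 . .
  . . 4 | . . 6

Step 1. [r4c6∈{2,3}] 3 has one home in col 6: r4c6, so r4c6=3.
Step 2. [r3c5∈{2,4,6}] 2 has one home in box 4: r3c5. So r3c5=2.
Step 3. [r3c2∈{6}] r3c2 has the single candidate 6. So r3c2=6.
Step 4. [r2c6∈{1,2}] in col 6, 2 fits only at r2c6 ⇒ r2c6=2.
Step 5. [r1c4∈{1,5,6}] in row 1, 5 fits only at r1c4 ⇒ r1c4=5.
Step 6. [r2c4∈{1,6}] in box 2, 1 fits only at r2c4, so r2c4=1.
Step 7. [r6c2∈{1,2}] r6c2 is the only open cell in row 6 admitting 1, so r6c2=1.
Step 8. [r1c3∈{1,2,6}] 1 has one home in row 1: r1c3 ⇒ r1c3=1.
Step 9. [r1c1∈{2,6}] in row 1, 6 fits only at r1c1. So r1c1=6.
Step 10. [r6c4∈{3}] r6c4's peers cover all but 3. So r6c4=3.
Step 11. [r6c5∈{5}] nothing but 5 survives at r6c5 ⇒ r6c5=5.
Step 12. [r2c1∈{3}] r2c1 is down to just 3, so r2c1=3.
Step 13. [r5c5∈{4}] only 4 remains possible at r5c5. So r5c5=4.
Step 14. [r4c3∈{2}] r4c3's peers cover all but 2, so r4c3=2.
Step 15. [r2c5∈{6}] r2c5 has the single candidate 6 ⇒ r2c5=6.
Step 16. [r5c3∈{6}] nothing but 6 survives at r5c3. So r5c3=6.
Step 17. [r2c2∈{4}] only 4 remains possible at r2c2. So r2c2=4.
Step 18. [r3c3∈{3}] r3c3 is down to just 3 ⇒ r3c3=3.
Step 19. [r6c1∈{2}] r6c1 is down to just 2 ⇒ r6c1=2.
Step 20. [r4c4∈{6}] r4c4's peers cover all but 6 ⇒ r4c4=6.
Step 21. [r5c6∈{1}] r5c6 has the single candidate 1 ⇒ r5c6=1.
Step 22. [r1c2∈{2}] nothing but 2 survives at r1c2, so r1c2=2.
Step 23. [r3c4∈{4}] only 4 remains possible at r3c4 ⇒ r3c4=4.

Answer: 6 2 1 5 3 4 / 3 4 5 1 6 2 / 1 6 3 4 2 5 / 4 5 2 6 1 3 / 5 3 6 2 4 1 / 2 1 4 3 5 6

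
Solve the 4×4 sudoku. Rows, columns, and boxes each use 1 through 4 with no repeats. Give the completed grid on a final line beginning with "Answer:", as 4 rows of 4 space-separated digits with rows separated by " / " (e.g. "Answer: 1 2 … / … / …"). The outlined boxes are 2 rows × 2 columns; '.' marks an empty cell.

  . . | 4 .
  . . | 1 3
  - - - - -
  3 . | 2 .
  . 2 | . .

Step 1. [r2c1∈{2,4}] r2c1 is the only open cell in row 2 admitting 2, so r2c1=2.
Step 2. [r4c1∈{1,4}] col 1 places 4 nowhere but r4c1 ⇒ r4c1=4.
Step 3. [r3c2∈{1}] nothing but 1 survives at r3c2, so r3c2=1.
Step 4. [r2c2∈{4}] r2c2's peers cover all but 4 ⇒ r2c2=4.
Step 5. [r1c2∈{3}] r1c2's peers cover all but 3. So r1c2=3.
Step 6. [r3c4∈{4}] r3c4's peers cover all but 4. So r3c4=4.
Step 7. [r1c4∈{2}] r1c4 has the single candidate 2, so r1c4=2.
Step 8. [r4c3∈{3}] r4c3's peers cover all but 3. So r4c3=3.
Step 9. [r4c4∈{1}] only 1 remains possible at r4c4, so r4c4=1.
Step 10. [r1c1∈{1}] only 1 remains possible at r1c1, so r1c1=1.

Answer: 1 3 4 2 / 2 4 1 3 / 3 1 2 4 / 4 2 3 1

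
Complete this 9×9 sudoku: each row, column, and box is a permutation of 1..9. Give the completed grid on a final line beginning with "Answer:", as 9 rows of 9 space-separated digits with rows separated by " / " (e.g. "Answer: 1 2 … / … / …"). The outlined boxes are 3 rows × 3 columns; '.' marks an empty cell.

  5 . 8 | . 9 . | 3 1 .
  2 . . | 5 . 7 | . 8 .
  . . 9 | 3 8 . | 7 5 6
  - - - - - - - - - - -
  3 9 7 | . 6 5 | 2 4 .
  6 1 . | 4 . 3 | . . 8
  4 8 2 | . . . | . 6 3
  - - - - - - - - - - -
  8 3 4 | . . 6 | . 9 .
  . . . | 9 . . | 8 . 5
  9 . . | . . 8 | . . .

Step 1. [r7c7∈{1}] r7c7 has the single candidate 1 ⇒ r7c7=1.
Step 2. [r8c1∈{1,7}] in col 1, 7 fits only at r8c1, so r8c1=7.
Step 3. [r3c6∈{1,2,4}] row 3 places 2 nowhere but r3c6 ⇒ r3c6=2.
Step 4. [r2c5∈{1,4}] in box 2, 1 fits only at r2c5. So r2c5=1.
Step 5. [r6c5∈{7}] nothing but 7 survives at r6c5. So r6c5=7.
Step 6. [r9c2∈{2,5,6}] col 2 places 5 nowhere but r9c2. So r9c2=5.
Step 7. [r5c5∈{2}] r5c5 has the single candidate 2 ⇒ r5c5=2.
Step 8. [r5c7∈{5,9}] r5c7 is the only open cell in row 5 admitting 9, so r5c7=9.
Step 9. [r2c7∈{4}] nothing but 4 survives at r2c7 ⇒ r2c7=4.
Step 10. [r9c9∈{2,4,7}] 4 has one home in col 9: r9c9 ⇒ r9c9=4.
Step 11. [r2c2∈{6}] r2c2's peers cover all but 6. So r2c2=6.
Step 12. [r7c9∈{2,7}] in col 9, 7 fits only at r7c9. So r7c9=7.
Step 13. [r6c4∈{1}] only 1 remains possible at r6c4, so r6c4=1.
Step 14. [r9c5∈{3}] nothing but 3 survives at r9c5 ⇒ r9c5=3.
Step 15. [r9c3∈{1,6}] row 9 places 1 nowhere but r9c3 ⇒ r9c3=1.
Step 16. [r9c8∈{2}] only 2 remains possible at r9c8, so r9c8=2.
Step 17. [r1c6∈{4}] nothing but 4 survives at r1c6, so r1c6=4.
Step 18. [r1c9∈{2}] only 2 remains possible at r1c9. So r1c9=2.
Step 19. [r8c6∈{1}] r8c6's peers cover all but 1. So r8c6=1.
Step 20. [r5c8∈{7}] only 7 remains possible at r5c8, so r5c8=7.
Step 21. [r2c9∈{9}] only 9 remains possible at r2c9. So r2c9=9.
Step 22. [r3c1∈{1}] only 1 remains possible at r3c1, so r3c1=1.
Step 23. [r9c7∈{6}] nothing but 6 survives at r9c7. So r9c7=6.
Step 24. [r6c6∈{9}] r6c6's peers cover all but 9. So r6c6=9.
Step 25. [r5c3∈{5}] only 5 remains possible at r5c3. So r5c3=5.
Step 26. [r7c4∈{2}] r7c4 is down to just 2. So r7c4=2.
Step 27. [r8c2∈{2}] r8c2 is down to just 2, so r8c2=2.
Step 28. [r2c3∈{3}] only 3 remains possible at r2c3, so r2c3=3.
Step 29. [r3c2∈{4}] nothing but 4 survives at r3c2. So r3c2=4.
Step 30. [r8c3∈{6}] only 6 remains possible at r8c3 ⇒ r8c3=6.
Step 31. [r4c9∈{1}] r4c9's peers cover all but 1 ⇒ r4c9=1.
Step 32. [r1c2∈{7}] nothing but 7 survives at r1c2. So r1c2=7.
Step 33. [r4c4∈{8}] r4c4's peers cover all but 8. So r4c4=8.
Step 34. [r1c4∈{6}] nothing but 6 survives at r1c4. So r1c4=6.
Step 35. [r9c4∈{7}] r9c4 is down to just 7, so r9c4=7.
Step 36. [r8c8∈{3}] nothing but 3 survives at r8c8 ⇒ r8c8=3.
Step 37. [r8c5∈{4}] r8c5 has the single candidate 4. So r8c5=4.
Step 38. [r6c7∈{5}] r6c7 is down to just 5. So r6c7=5.
Step 39. [r7c5∈{5}] nothing but 5 survives at r7c5 ⇒ r7c5=5.

Answer: 5 7 8 6 9 4 3 1 2 / 2 6 3 5 1 7 4 8 9 / 1 4 9 3 8 2 7 5 6 / 3 9 7 8 6 5 2 4 1 / 6 1 5 4 2 3 9 7 8 / 4 8 2 1 7 9 5 6 3 / 8 3 4 2 5 6 1 9 7 / 7 2 6 9 4 1 8 3 5 / 9 5 1 7 3 8 6 2 4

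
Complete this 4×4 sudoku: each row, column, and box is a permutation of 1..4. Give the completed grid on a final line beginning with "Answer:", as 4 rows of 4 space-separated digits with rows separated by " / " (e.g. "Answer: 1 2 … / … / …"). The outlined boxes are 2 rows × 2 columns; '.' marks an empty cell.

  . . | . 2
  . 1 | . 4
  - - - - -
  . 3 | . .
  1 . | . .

Step 1. [r2c3∈{3}] r2c3's peers cover all but 3. So r2c3=3.
Step 2. [r4c2∈{2,4}] col 2 places 2 nowhere but r4c2. So r4c2=2.
Step 3. [r3c3∈{1,2,4}] in row 3, 2 fits only at r3c3. So r3c3=2.
Step 4. [r3c1∈{4}] r3c1 has the single candidate 4, so r3c1=4.
Step 5. [r4c3∈{4}] r4c3's peers cover all but 4, so r4c3=4.
Step 6. [r1c2∈{4}] r1c2 is down to just 4 ⇒ r1c2=4.
Step 7. [r3c4∈{1}] r3c4's peers cover all but 1, so r3c4=1.
Step 8. [r4c4∈{3}] r4c4 is down to just 3, so r4c4=3.
Step 9. [r1c3∈{1}] only 1 remains possible at r1c3 ⇒ r1c3=1.
Step 10. [r2c1∈{2}] r2c1 is down to just 2. So r2c1=2.
Step 11. [r1c1∈{3}] r1c1 has the single candidate 3, so r1c1=3.

Answer: 3 4 1 2 / 2 1 3 4 / 4 3 2 1 / 1 2 4 3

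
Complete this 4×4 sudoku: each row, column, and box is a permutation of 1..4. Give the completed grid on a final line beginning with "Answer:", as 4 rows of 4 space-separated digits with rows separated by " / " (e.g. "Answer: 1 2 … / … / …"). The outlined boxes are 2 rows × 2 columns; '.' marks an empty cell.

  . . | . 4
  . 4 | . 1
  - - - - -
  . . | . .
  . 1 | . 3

Step 1. [r3c4∈{2}] nothing but 2 survives at r3c4. So r3c4=2.
Step 2. [r1c2∈{2,3}] 2 has one home in col 2: r1c2. So r1c2=2.
Step 3. [r2c1∈{3}] only 3 remains possible at r2c1 ⇒ r2c1=3.
Step 4. [r3c1∈{4}] r3c1's peers cover all but 4, so r3c1=4.
Step 5. [r2c3∈{2}] r2c3 has the single candidate 2. So r2c3=2.
Step 6. [r1c3∈{3}] nothing but 3 survives at r1c3, so r1c3=3.
Step 7. [r3c3∈{1}] nothing but 1 survives at r3c3, so r3c3=1.
Step 8. [r4c3∈{4}] r4c3's peers cover all but 4. So r4c3=4.
Step 9. [r3c2∈{3}] only 3 remains possible at r3c2 ⇒ r3c2=3.
Step 10. [r4c1∈{2}] only 2 remains possible at r4c1 ⇒ r4c1=2.
Step 11. [r1c1∈{1}] r1c1 has the single candidate 1. So r1c1=1.

Answer: 1 2 3 4 / 3 4 2 1 / 4 3 1 2 / 2 1 4 3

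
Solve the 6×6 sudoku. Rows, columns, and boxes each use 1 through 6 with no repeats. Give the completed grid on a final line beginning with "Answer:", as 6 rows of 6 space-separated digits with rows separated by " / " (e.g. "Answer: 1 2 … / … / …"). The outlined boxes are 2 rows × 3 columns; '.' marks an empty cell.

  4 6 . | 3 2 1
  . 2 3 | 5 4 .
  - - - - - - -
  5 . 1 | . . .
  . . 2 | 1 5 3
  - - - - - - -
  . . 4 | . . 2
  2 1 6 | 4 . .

Step 1. [r3c5∈{6}] r3c5 has the single candidate 6. So r3c5=6.
Step 2. [r3c2∈{3,4}] row 3 places 3 nowhere but r3c2 ⇒ r3c2=3.
Step 3. [r5c1∈{3}] r5c1 has the single candidate 3. So r5c1=3.
Step 4. [r5c2∈{5}] r5c2's peers cover all but 5. So r5c2=5.
Step 5. [r4c2∈{4}] nothing but 4 survives at r4c2, so r4c2=4.
Step 6. [r3c4∈{2}] only 2 remains possible at r3c4 ⇒ r3c4=2.
Step 7. [r1c3∈{5}] r1c3's peers cover all but 5 ⇒ r1c3=5.
Step 8. [r3c6∈{4}] nothing but 4 survives at r3c6, so r3c6=4.
Step 9. [r5c5∈{1}] only 1 remains possible at r5c5. So r5c5=1.
Step 10. [r6c6∈{5}] r6c6 is down to just 5. So r6c6=5.
Step 11. [r2c6∈{6}] r2c6 has the single candidate 6 ⇒ r2c6=6.
Step 12. [r2c1∈{1}] r2c1 is down to just 1. So r2c1=1.
Step 13. [r4c1∈{6}] nothing but 6 survives at r4c1, so r4c1=6.
Step 14. [r6c5∈{3}] r6c5 is down to just 3, so r6c5=3.
Step 15. [r5c4∈{6}] r5c4's peers cover all but 6 ⇒ r5c4=6.

Answer: 4 6 5 3 2 1 / 1 2 3 5 4 6 / 5 3 1 2 6 4 / 6 4 2 1 5 3 / 3 5 4 6 1 2 / 2 1 6 4 3 5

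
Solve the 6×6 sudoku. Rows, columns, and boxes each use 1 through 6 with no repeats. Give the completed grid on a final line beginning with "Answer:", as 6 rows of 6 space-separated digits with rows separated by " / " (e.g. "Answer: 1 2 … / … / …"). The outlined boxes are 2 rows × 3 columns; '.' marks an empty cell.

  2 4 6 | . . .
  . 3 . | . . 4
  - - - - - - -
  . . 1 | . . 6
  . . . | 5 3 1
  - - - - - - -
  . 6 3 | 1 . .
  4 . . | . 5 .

Step 1. [r6c3∈{2}] nothing but 2 survives at r6c3, so r6c3=2.
Step 2. [r2c5∈{1,2,6}] in col 5, 6 fits only at r2c5. So r2c5=6.
Step 3. [r3c4∈{2,4}] in col 4, 4 fits only at r3c4. So r3c4=4.
Step 4. [r1c4∈{3}] only 3 remains possible at r1c4 ⇒ r1c4=3.
Step 5. [r3c2∈{2,5}] col 2 places 5 nowhere but r3c2, so r3c2=5.
Step 6. [r5c1∈{5}] r5c1 has the single candidate 5. So r5c1=5.
Step 7. [r3c5∈{2}] r3c5 has the single candidate 2. So r3c5=2.
Step 8. [r3c1∈{3}] r3c1's peers cover all but 3, so r3c1=3.
Step 9. [r4c1∈{6}] r4c1 is down to just 6, so r4c1=6.
Step 10. [r5c5∈{4}] nothing but 4 survives at r5c5, so r5c5=4.
Step 11. [r6c4∈{6}] r6c4's peers cover all but 6, so r6c4=6.
Step 12. [r6c2∈{1}] r6c2's peers cover all but 1. So r6c2=1.
Step 13. [r2c3∈{5}] only 5 remains possible at r2c3, so r2c3=5.
Step 14. [r6c6∈{3}] only 3 remains possible at r6c6 ⇒ r6c6=3.
Step 15. [r2c1∈{1}] r2c1 has the single candidate 1, so r2c1=1.
Step 16. [r4c3∈{4}] r4c3 has the single candidate 4 ⇒ r4c3=4.
Step 17. [r1c6∈{5}] r1c6 is down to just 5. So r1c6=5.
Step 18. [r2c4∈{2}] r2c4's peers cover all but 2. So r2c4=2.
Step 19. [r4c2∈{2}] r4c2's peers cover all but 2. So r4c2=2.
Step 20. [r1c5∈{1}] nothing but 1 survives at r1c5 ⇒ r1c5=1.
Step 21. [r5c6∈{2}] nothing but 2 survives at r5c6, so r5c6=2.

Answer: 2 4 6 3 1 5 / 1 3 5 2 6 4 / 3 5 1 4 2 6 / 6 2 4 5 3 1 / 5 6 3 1 4 2 / 4 1 2 6 5 3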